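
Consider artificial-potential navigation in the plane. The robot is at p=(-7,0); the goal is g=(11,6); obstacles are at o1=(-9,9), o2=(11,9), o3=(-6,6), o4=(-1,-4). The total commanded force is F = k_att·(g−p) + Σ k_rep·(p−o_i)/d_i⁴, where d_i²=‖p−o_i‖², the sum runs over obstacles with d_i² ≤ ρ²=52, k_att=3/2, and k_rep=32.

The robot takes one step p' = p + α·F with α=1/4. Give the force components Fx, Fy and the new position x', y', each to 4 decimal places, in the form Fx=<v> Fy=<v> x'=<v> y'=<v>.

Fx=26.9056 Fy=8.9071 x'=-0.2736 y'=2.2268

F_att = 3/2·(g−p) = 3/2·(18,6) = (27.0000,9.0000)
o1: d²=85 > ρ²=52 → inactive
o2: d²=405 > ρ²=52 → inactive
o3: d²=37 ≤ ρ²=52; F_rep = 32·(-1,-6)/37² = (-0.0234,-0.1402)
o4: d²=52 ≤ ρ²=52; F_rep = 32·(-6,4)/52² = (-0.0710,0.0473)
F = F_att + ΣF_rep = (26.9056,8.9071)
p' = p + 1/4·F = (-0.2736,2.2268)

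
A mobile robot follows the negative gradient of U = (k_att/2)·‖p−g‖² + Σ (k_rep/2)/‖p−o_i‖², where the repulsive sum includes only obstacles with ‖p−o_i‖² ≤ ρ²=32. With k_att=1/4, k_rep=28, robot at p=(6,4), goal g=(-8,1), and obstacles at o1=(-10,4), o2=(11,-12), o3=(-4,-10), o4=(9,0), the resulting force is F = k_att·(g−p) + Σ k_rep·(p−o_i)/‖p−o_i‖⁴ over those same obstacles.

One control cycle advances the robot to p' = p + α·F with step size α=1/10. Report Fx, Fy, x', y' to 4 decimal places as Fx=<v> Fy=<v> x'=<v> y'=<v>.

Fx=-3.6344 Fy=-0.5708 x'=5.6366 y'=3.9429

F_att = 1/4·(g−p) = 1/4·(-14,-3) = (-3.5000,-0.7500)
o1: d²=256 > ρ²=32 → inactive
o2: d²=281 > ρ²=32 → inactive
o3: d²=296 > ρ²=32 → inactive
o4: d²=25 ≤ ρ²=32; F_rep = 28·(-3,4)/25² = (-0.1344,0.1792)
F = F_att + ΣF_rep = (-3.6344,-0.5708)
p' = p + 1/10·F = (5.6366,3.9429)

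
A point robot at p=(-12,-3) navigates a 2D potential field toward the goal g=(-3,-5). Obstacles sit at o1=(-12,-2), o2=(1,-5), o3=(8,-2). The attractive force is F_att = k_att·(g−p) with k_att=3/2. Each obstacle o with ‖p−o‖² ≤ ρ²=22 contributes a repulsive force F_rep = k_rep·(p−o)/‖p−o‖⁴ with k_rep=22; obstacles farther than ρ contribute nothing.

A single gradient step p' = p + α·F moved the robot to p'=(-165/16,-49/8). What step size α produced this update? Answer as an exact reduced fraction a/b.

α = 1/8

F_att = 3/2·(g−p) = 3/2·(9,-2) = (13.5000,-3.0000)
o1: d²=1 ≤ ρ²=22; F_rep = 22·(0,-1)/1² = (0.0000,-22.0000)
o2: d²=173 > ρ²=22 → inactive
o3: d²=401 > ρ²=22 → inactive
F = F_att + ΣF_rep = (13.5000,-25.0000)
Δp = p'−p = (1.6875,-3.1250); α = Δx/Fx = (27/16) / (27/2) = 1/8
check: Δy/Fy = (-25/8) / (-25) = 1/8 ✓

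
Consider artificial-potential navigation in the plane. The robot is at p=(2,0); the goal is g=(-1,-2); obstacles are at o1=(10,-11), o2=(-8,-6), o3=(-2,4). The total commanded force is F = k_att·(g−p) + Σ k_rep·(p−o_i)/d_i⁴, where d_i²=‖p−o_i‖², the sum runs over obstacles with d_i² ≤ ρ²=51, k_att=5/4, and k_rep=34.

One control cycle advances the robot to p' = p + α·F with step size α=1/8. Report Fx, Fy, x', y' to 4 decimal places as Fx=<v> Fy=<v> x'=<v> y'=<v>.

F_att = 5/4·(g−p) = 5/4·(-3,-2) = (-3.7500,-2.5000)
o1: d²=185 > ρ²=51 → inactive
o2: d²=136 > ρ²=51 → inactive
o3: d²=32 ≤ ρ²=51; F_rep = 34·(4,-4)/32² = (0.1328,-0.1328)
F = F_att + ΣF_rep = (-3.6172,-2.6328)
p' = p + 1/8·F = (1.5479,-0.3291)

Fx=-3.6172 Fy=-2.6328 x'=1.5479 y'=-0.3291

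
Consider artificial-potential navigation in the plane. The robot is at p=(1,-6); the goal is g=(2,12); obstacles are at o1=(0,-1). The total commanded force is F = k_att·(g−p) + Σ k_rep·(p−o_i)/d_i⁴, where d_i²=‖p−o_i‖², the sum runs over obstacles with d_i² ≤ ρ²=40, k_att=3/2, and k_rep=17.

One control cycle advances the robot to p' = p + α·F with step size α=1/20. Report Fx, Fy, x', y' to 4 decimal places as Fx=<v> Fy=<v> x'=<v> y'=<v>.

F_att = 3/2·(g−p) = 3/2·(1,18) = (1.5000,27.0000)
o1: d²=26 ≤ ρ²=40; F_rep = 17·(1,-5)/26² = (0.0251,-0.1257)
F = F_att + ΣF_rep = (1.5251,26.8743)
p' = p + 1/20·F = (1.0763,-4.6563)

Fx=1.5251 Fy=26.8743 x'=1.0763 y'=-4.6563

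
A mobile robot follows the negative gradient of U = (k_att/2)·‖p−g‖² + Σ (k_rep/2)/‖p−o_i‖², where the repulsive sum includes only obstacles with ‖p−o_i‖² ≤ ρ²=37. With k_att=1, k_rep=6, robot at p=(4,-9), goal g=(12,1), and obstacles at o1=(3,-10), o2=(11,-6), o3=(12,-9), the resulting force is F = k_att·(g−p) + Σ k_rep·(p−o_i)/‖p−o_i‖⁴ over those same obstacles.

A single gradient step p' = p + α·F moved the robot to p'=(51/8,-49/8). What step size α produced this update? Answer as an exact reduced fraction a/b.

F_att = 1·(g−p) = 1·(8,10) = (8.0000,10.0000)
o1: d²=2 ≤ ρ²=37; F_rep = 6·(1,1)/2² = (1.5000,1.5000)
o2: d²=58 > ρ²=37 → inactive
o3: d²=64 > ρ²=37 → inactive
F = F_att + ΣF_rep = (9.5000,11.5000)
Δp = p'−p = (2.3750,2.8750); α = Δx/Fx = (19/8) / (19/2) = 1/4
check: Δy/Fy = (23/8) / (23/2) = 1/4 ✓

α = 1/4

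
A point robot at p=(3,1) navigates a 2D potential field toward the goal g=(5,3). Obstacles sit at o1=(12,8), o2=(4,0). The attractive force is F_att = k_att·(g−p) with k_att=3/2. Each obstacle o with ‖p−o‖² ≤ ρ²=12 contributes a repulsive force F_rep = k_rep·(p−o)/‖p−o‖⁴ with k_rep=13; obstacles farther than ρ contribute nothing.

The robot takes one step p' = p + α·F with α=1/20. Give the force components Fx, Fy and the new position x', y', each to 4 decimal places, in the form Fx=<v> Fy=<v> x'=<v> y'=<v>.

Fx=-0.2500 Fy=6.2500 x'=2.9875 y'=1.3125

F_att = 3/2·(g−p) = 3/2·(2,2) = (3.0000,3.0000)
o1: d²=130 > ρ²=12 → inactive
o2: d²=2 ≤ ρ²=12; F_rep = 13·(-1,1)/2² = (-3.2500,3.2500)
F = F_att + ΣF_rep = (-0.2500,6.2500)
p' = p + 1/20·F = (2.9875,1.3125)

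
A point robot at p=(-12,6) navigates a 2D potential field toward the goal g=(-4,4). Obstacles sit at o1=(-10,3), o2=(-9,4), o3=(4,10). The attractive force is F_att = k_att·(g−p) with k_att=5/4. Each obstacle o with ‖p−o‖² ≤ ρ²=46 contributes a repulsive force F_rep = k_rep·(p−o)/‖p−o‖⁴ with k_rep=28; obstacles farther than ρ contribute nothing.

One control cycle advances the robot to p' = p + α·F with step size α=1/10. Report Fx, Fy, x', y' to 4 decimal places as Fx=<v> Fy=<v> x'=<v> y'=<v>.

Fx=9.1716 Fy=-1.6716 x'=-11.0828 y'=5.8328

F_att = 5/4·(g−p) = 5/4·(8,-2) = (10.0000,-2.5000)
o1: d²=13 ≤ ρ²=46; F_rep = 28·(-2,3)/13² = (-0.3314,0.4970)
o2: d²=13 ≤ ρ²=46; F_rep = 28·(-3,2)/13² = (-0.4970,0.3314)
o3: d²=272 > ρ²=46 → inactive
F = F_att + ΣF_rep = (9.1716,-1.6716)
p' = p + 1/10·F = (-11.0828,5.8328)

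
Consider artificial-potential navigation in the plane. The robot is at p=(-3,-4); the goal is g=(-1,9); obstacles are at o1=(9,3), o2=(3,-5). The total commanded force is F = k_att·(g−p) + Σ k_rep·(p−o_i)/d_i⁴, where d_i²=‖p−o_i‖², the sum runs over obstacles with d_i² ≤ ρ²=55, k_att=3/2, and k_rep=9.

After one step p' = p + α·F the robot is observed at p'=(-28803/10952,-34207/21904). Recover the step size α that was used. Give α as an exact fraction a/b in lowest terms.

α = 1/8

F_att = 3/2·(g−p) = 3/2·(2,13) = (3.0000,19.5000)
o1: d²=193 > ρ²=55 → inactive
o2: d²=37 ≤ ρ²=55; F_rep = 9·(-6,1)/37² = (-0.0394,0.0066)
F = F_att + ΣF_rep = (2.9606,19.5066)
Δp = p'−p = (0.3701,2.4383); α = Δx/Fx = (4053/10952) / (4053/1369) = 1/8
check: Δy/Fy = (53409/21904) / (53409/2738) = 1/8 ✓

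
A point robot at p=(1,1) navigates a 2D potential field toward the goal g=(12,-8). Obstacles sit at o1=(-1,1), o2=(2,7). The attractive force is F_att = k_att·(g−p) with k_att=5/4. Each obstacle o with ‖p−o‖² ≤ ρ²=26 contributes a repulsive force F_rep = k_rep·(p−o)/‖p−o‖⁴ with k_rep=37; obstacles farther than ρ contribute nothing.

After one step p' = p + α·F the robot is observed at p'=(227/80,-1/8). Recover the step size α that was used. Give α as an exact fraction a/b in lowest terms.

α = 1/10

F_att = 5/4·(g−p) = 5/4·(11,-9) = (13.7500,-11.2500)
o1: d²=4 ≤ ρ²=26; F_rep = 37·(2,0)/4² = (4.6250,0.0000)
o2: d²=37 > ρ²=26 → inactive
F = F_att + ΣF_rep = (18.3750,-11.2500)
Δp = p'−p = (1.8375,-1.1250); α = Δx/Fx = (147/80) / (147/8) = 1/10
check: Δy/Fy = (-9/8) / (-45/4) = 1/10 ✓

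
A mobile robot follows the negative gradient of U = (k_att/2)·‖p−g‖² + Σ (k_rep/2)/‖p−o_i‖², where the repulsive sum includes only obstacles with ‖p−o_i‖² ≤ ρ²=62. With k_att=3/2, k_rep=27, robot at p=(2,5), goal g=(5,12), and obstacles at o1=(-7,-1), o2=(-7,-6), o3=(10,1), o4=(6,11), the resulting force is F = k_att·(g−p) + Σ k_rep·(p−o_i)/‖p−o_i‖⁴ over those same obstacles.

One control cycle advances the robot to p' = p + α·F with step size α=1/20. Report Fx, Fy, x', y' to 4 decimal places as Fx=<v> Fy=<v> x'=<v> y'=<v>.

F_att = 3/2·(g−p) = 3/2·(3,7) = (4.5000,10.5000)
o1: d²=117 > ρ²=62 → inactive
o2: d²=202 > ρ²=62 → inactive
o3: d²=80 > ρ²=62 → inactive
o4: d²=52 ≤ ρ²=62; F_rep = 27·(-4,-6)/52² = (-0.0399,-0.0599)
F = F_att + ΣF_rep = (4.4601,10.4401)
p' = p + 1/20·F = (2.2230,5.5220)

Fx=4.4601 Fy=10.4401 x'=2.2230 y'=5.5220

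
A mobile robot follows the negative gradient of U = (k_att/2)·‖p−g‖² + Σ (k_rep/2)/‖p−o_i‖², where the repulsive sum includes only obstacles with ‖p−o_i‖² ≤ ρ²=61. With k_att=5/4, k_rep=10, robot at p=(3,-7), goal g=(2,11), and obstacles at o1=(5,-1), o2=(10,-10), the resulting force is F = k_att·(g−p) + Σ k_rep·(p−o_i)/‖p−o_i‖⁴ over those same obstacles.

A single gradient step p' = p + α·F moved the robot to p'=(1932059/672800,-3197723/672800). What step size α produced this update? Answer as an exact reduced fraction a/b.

F_att = 5/4·(g−p) = 5/4·(-1,18) = (-1.2500,22.5000)
o1: d²=40 ≤ ρ²=61; F_rep = 10·(-2,-6)/40² = (-0.0125,-0.0375)
o2: d²=58 ≤ ρ²=61; F_rep = 10·(-7,3)/58² = (-0.0208,0.0089)
F = F_att + ΣF_rep = (-1.2833,22.4714)
Δp = p'−p = (-0.1283,2.2471); α = Δx/Fx = (-86341/672800) / (-86341/67280) = 1/10
check: Δy/Fy = (1511877/672800) / (1511877/67280) = 1/10 ✓

α = 1/10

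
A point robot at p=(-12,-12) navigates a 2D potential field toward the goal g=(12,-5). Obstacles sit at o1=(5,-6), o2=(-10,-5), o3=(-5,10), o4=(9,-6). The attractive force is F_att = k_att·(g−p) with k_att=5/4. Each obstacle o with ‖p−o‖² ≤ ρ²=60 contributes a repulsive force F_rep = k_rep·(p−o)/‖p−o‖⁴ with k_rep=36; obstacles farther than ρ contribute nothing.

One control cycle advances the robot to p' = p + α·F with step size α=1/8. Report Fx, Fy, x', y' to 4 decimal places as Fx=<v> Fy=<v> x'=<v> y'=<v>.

F_att = 5/4·(g−p) = 5/4·(24,7) = (30.0000,8.7500)
o1: d²=325 > ρ²=60 → inactive
o2: d²=53 ≤ ρ²=60; F_rep = 36·(-2,-7)/53² = (-0.0256,-0.0897)
o3: d²=533 > ρ²=60 → inactive
o4: d²=477 > ρ²=60 → inactive
F = F_att + ΣF_rep = (29.9744,8.6603)
p' = p + 1/8·F = (-8.2532,-10.9175)

Fx=29.9744 Fy=8.6603 x'=-8.2532 y'=-10.9175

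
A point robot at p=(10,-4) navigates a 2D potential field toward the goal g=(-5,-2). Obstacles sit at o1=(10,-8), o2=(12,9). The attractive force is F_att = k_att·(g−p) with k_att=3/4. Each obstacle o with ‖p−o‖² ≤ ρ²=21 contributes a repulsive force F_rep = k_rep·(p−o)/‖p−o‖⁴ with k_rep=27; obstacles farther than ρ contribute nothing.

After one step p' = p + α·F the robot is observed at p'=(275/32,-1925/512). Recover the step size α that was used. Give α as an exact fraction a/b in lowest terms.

F_att = 3/4·(g−p) = 3/4·(-15,2) = (-11.2500,1.5000)
o1: d²=16 ≤ ρ²=21; F_rep = 27·(0,4)/16² = (0.0000,0.4219)
o2: d²=173 > ρ²=21 → inactive
F = F_att + ΣF_rep = (-11.2500,1.9219)
Δp = p'−p = (-1.4062,0.2402); α = Δx/Fx = (-45/32) / (-45/4) = 1/8
check: Δy/Fy = (123/512) / (123/64) = 1/8 ✓

α = 1/8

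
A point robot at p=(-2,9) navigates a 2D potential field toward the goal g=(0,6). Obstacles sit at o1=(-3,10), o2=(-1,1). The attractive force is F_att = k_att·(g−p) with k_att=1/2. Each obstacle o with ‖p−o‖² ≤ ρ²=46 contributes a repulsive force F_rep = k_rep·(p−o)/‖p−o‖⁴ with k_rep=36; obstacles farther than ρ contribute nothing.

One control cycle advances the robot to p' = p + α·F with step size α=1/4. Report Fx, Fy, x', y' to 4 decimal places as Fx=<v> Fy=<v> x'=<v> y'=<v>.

Fx=10.0000 Fy=-10.5000 x'=0.5000 y'=6.3750

F_att = 1/2·(g−p) = 1/2·(2,-3) = (1.0000,-1.5000)
o1: d²=2 ≤ ρ²=46; F_rep = 36·(1,-1)/2² = (9.0000,-9.0000)
o2: d²=65 > ρ²=46 → inactive
F = F_att + ΣF_rep = (10.0000,-10.5000)
p' = p + 1/4·F = (0.5000,6.3750)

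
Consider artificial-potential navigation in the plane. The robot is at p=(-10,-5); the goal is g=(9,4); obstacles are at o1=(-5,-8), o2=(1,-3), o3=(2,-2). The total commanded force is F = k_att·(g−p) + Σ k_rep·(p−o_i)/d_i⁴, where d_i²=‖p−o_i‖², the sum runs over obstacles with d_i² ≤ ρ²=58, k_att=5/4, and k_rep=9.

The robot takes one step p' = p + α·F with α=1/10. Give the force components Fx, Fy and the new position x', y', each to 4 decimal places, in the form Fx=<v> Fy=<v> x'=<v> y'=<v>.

Fx=23.7111 Fy=11.2734 x'=-7.6289 y'=-3.8727

F_att = 5/4·(g−p) = 5/4·(19,9) = (23.7500,11.2500)
o1: d²=34 ≤ ρ²=58; F_rep = 9·(-5,3)/34² = (-0.0389,0.0234)
o2: d²=125 > ρ²=58 → inactive
o3: d²=153 > ρ²=58 → inactive
F = F_att + ΣF_rep = (23.7111,11.2734)
p' = p + 1/10·F = (-7.6289,-3.8727)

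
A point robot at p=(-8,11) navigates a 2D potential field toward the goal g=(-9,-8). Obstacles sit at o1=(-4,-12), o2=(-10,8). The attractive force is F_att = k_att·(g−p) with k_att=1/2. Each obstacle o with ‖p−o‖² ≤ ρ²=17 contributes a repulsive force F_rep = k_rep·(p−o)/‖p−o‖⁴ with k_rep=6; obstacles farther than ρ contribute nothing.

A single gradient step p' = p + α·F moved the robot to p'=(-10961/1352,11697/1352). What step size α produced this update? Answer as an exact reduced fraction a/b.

α = 1/4

F_att = 1/2·(g−p) = 1/2·(-1,-19) = (-0.5000,-9.5000)
o1: d²=545 > ρ²=17 → inactive
o2: d²=13 ≤ ρ²=17; F_rep = 6·(2,3)/13² = (0.0710,0.1065)
F = F_att + ΣF_rep = (-0.4290,-9.3935)
Δp = p'−p = (-0.1072,-2.3484); α = Δx/Fx = (-145/1352) / (-145/338) = 1/4
check: Δy/Fy = (-3175/1352) / (-3175/338) = 1/4 ✓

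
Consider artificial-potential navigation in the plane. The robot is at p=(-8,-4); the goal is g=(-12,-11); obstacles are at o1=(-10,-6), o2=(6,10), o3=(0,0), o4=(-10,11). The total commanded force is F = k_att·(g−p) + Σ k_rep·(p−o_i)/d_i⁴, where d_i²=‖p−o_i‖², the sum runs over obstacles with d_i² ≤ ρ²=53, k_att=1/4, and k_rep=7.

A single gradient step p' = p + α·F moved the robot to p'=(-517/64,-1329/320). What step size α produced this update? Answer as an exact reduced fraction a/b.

α = 1/10

F_att = 1/4·(g−p) = 1/4·(-4,-7) = (-1.0000,-1.7500)
o1: d²=8 ≤ ρ²=53; F_rep = 7·(2,2)/8² = (0.2188,0.2188)
o2: d²=392 > ρ²=53 → inactive
o3: d²=80 > ρ²=53 → inactive
o4: d²=229 > ρ²=53 → inactive
F = F_att + ΣF_rep = (-0.7812,-1.5312)
Δp = p'−p = (-0.0781,-0.1531); α = Δx/Fx = (-5/64) / (-25/32) = 1/10
check: Δy/Fy = (-49/320) / (-49/32) = 1/10 ✓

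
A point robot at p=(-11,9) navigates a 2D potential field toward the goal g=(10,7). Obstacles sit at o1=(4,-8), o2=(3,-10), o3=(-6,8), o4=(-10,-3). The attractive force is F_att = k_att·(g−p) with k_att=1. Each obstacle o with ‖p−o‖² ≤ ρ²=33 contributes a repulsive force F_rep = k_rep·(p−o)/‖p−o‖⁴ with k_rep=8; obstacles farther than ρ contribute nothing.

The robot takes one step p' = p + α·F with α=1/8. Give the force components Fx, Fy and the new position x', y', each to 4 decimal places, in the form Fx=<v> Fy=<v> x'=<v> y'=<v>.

F_att = 1·(g−p) = 1·(21,-2) = (21.0000,-2.0000)
o1: d²=514 > ρ²=33 → inactive
o2: d²=557 > ρ²=33 → inactive
o3: d²=26 ≤ ρ²=33; F_rep = 8·(-5,1)/26² = (-0.0592,0.0118)
o4: d²=145 > ρ²=33 → inactive
F = F_att + ΣF_rep = (20.9408,-1.9882)
p' = p + 1/8·F = (-8.3824,8.7515)

Fx=20.9408 Fy=-1.9882 x'=-8.3824 y'=8.7515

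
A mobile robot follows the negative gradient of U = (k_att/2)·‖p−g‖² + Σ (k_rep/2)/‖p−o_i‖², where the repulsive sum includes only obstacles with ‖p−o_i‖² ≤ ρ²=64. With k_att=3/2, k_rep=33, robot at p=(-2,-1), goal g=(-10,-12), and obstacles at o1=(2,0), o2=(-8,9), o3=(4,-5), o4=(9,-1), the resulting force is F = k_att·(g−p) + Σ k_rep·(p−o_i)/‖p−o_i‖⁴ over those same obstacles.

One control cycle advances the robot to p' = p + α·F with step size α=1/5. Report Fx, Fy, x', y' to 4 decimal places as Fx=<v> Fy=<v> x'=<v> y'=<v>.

Fx=-12.5300 Fy=-16.5654 x'=-4.5060 y'=-4.3131

F_att = 3/2·(g−p) = 3/2·(-8,-11) = (-12.0000,-16.5000)
o1: d²=17 ≤ ρ²=64; F_rep = 33·(-4,-1)/17² = (-0.4567,-0.1142)
o2: d²=136 > ρ²=64 → inactive
o3: d²=52 ≤ ρ²=64; F_rep = 33·(-6,4)/52² = (-0.0732,0.0488)
o4: d²=121 > ρ²=64 → inactive
F = F_att + ΣF_rep = (-12.5300,-16.5654)
p' = p + 1/5·F = (-4.5060,-4.3131)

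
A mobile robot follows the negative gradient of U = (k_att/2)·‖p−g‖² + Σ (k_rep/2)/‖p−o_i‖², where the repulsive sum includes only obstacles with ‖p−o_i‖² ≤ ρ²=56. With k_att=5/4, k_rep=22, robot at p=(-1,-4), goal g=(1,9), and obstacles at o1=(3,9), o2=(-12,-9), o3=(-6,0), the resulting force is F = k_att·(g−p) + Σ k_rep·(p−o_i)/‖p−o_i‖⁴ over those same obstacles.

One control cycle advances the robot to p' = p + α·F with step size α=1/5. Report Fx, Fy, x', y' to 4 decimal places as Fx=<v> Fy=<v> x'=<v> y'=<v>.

Fx=2.5654 Fy=16.1977 x'=-0.4869 y'=-0.7605

F_att = 5/4·(g−p) = 5/4·(2,13) = (2.5000,16.2500)
o1: d²=185 > ρ²=56 → inactive
o2: d²=146 > ρ²=56 → inactive
o3: d²=41 ≤ ρ²=56; F_rep = 22·(5,-4)/41² = (0.0654,-0.0523)
F = F_att + ΣF_rep = (2.5654,16.1977)
p' = p + 1/5·F = (-0.4869,-0.7605)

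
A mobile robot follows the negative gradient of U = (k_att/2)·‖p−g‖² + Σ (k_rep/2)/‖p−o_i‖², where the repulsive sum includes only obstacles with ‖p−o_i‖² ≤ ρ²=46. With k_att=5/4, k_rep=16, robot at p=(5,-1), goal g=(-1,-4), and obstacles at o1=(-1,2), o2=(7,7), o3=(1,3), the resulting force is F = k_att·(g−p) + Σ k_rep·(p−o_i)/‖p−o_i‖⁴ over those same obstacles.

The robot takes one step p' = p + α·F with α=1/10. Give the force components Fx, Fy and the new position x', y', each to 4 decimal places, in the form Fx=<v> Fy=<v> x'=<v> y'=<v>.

F_att = 5/4·(g−p) = 5/4·(-6,-3) = (-7.5000,-3.7500)
o1: d²=45 ≤ ρ²=46; F_rep = 16·(6,-3)/45² = (0.0474,-0.0237)
o2: d²=68 > ρ²=46 → inactive
o3: d²=32 ≤ ρ²=46; F_rep = 16·(4,-4)/32² = (0.0625,-0.0625)
F = F_att + ΣF_rep = (-7.3901,-3.8362)
p' = p + 1/10·F = (4.2610,-1.3836)

Fx=-7.3901 Fy=-3.8362 x'=4.2610 y'=-1.3836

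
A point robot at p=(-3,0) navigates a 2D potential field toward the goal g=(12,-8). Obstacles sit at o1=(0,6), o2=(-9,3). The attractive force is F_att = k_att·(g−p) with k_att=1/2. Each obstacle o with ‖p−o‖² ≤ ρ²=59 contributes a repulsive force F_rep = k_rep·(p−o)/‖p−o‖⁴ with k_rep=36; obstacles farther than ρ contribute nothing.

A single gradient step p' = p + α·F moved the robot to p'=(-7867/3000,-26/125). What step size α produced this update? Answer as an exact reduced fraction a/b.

F_att = 1/2·(g−p) = 1/2·(15,-8) = (7.5000,-4.0000)
o1: d²=45 ≤ ρ²=59; F_rep = 36·(-3,-6)/45² = (-0.0533,-0.1067)
o2: d²=45 ≤ ρ²=59; F_rep = 36·(6,-3)/45² = (0.1067,-0.0533)
F = F_att + ΣF_rep = (7.5533,-4.1600)
Δp = p'−p = (0.3777,-0.2080); α = Δx/Fx = (1133/3000) / (1133/150) = 1/20
check: Δy/Fy = (-26/125) / (-104/25) = 1/20 ✓

α = 1/20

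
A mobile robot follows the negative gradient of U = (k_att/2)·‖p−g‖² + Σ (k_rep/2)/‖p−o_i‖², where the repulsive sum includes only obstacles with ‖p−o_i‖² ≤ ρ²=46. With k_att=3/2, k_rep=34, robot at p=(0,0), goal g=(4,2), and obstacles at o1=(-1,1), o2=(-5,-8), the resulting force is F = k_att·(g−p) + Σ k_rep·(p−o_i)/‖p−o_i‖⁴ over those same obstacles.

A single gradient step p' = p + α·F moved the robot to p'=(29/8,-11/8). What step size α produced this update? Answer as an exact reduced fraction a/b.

α = 1/4

F_att = 3/2·(g−p) = 3/2·(4,2) = (6.0000,3.0000)
o1: d²=2 ≤ ρ²=46; F_rep = 34·(1,-1)/2² = (8.5000,-8.5000)
o2: d²=89 > ρ²=46 → inactive
F = F_att + ΣF_rep = (14.5000,-5.5000)
Δp = p'−p = (3.6250,-1.3750); α = Δx/Fx = (29/8) / (29/2) = 1/4
check: Δy/Fy = (-11/8) / (-11/2) = 1/4 ✓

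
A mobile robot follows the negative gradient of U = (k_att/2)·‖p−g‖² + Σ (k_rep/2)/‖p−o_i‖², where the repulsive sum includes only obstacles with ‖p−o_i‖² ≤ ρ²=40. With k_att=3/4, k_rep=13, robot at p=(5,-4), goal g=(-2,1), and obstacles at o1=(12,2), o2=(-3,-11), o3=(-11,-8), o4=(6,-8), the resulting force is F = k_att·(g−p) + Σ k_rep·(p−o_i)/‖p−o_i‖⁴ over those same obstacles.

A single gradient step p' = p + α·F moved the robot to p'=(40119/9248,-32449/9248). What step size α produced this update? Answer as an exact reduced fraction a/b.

α = 1/8

F_att = 3/4·(g−p) = 3/4·(-7,5) = (-5.2500,3.7500)
o1: d²=85 > ρ²=40 → inactive
o2: d²=113 > ρ²=40 → inactive
o3: d²=272 > ρ²=40 → inactive
o4: d²=17 ≤ ρ²=40; F_rep = 13·(-1,4)/17² = (-0.0450,0.1799)
F = F_att + ΣF_rep = (-5.2950,3.9299)
Δp = p'−p = (-0.6619,0.4912); α = Δx/Fx = (-6121/9248) / (-6121/1156) = 1/8
check: Δy/Fy = (4543/9248) / (4543/1156) = 1/8 ✓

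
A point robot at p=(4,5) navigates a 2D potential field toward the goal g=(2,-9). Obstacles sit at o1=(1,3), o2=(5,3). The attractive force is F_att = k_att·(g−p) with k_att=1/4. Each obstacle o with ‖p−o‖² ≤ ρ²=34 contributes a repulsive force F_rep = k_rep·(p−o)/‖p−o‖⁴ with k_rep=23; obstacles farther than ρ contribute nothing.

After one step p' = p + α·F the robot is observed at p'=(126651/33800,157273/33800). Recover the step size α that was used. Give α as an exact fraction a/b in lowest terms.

F_att = 1/4·(g−p) = 1/4·(-2,-14) = (-0.5000,-3.5000)
o1: d²=13 ≤ ρ²=34; F_rep = 23·(3,2)/13² = (0.4083,0.2722)
o2: d²=5 ≤ ρ²=34; F_rep = 23·(-1,2)/5² = (-0.9200,1.8400)
F = F_att + ΣF_rep = (-1.0117,-1.3878)
Δp = p'−p = (-0.2529,-0.3470); α = Δx/Fx = (-8549/33800) / (-8549/8450) = 1/4
check: Δy/Fy = (-11727/33800) / (-11727/8450) = 1/4 ✓

α = 1/4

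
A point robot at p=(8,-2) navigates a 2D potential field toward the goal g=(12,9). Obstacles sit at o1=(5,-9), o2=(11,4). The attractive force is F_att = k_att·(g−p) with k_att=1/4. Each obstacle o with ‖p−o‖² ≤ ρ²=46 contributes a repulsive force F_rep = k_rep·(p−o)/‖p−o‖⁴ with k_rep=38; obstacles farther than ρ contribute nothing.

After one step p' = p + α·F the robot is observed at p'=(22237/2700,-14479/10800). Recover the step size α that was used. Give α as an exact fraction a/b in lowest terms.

F_att = 1/4·(g−p) = 1/4·(4,11) = (1.0000,2.7500)
o1: d²=58 > ρ²=46 → inactive
o2: d²=45 ≤ ρ²=46; F_rep = 38·(-3,-6)/45² = (-0.0563,-0.1126)
F = F_att + ΣF_rep = (0.9437,2.6374)
Δp = p'−p = (0.2359,0.6594); α = Δx/Fx = (637/2700) / (637/675) = 1/4
check: Δy/Fy = (7121/10800) / (7121/2700) = 1/4 ✓

α = 1/4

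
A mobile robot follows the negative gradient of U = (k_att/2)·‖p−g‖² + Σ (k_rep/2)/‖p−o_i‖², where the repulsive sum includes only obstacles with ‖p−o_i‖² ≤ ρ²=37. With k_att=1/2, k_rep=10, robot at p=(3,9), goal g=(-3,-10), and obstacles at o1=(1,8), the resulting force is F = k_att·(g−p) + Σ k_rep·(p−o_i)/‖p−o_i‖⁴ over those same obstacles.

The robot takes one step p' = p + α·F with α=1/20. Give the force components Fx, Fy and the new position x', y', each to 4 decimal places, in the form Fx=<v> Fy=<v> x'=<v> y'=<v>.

Fx=-2.2000 Fy=-9.1000 x'=2.8900 y'=8.5450

F_att = 1/2·(g−p) = 1/2·(-6,-19) = (-3.0000,-9.5000)
o1: d²=5 ≤ ρ²=37; F_rep = 10·(2,1)/5² = (0.8000,0.4000)
F = F_att + ΣF_rep = (-2.2000,-9.1000)
p' = p + 1/20·F = (2.8900,8.5450)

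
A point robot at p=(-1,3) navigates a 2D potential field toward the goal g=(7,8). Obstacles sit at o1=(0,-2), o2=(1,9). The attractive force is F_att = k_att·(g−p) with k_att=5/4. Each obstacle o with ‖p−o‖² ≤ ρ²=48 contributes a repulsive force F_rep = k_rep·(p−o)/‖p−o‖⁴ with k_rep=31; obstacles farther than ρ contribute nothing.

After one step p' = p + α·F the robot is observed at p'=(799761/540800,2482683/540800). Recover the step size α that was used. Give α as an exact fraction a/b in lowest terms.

F_att = 5/4·(g−p) = 5/4·(8,5) = (10.0000,6.2500)
o1: d²=26 ≤ ρ²=48; F_rep = 31·(-1,5)/26² = (-0.0459,0.2293)
o2: d²=40 ≤ ρ²=48; F_rep = 31·(-2,-6)/40² = (-0.0387,-0.1163)
F = F_att + ΣF_rep = (9.9154,6.3630)
Δp = p'−p = (2.4788,1.5908); α = Δx/Fx = (1340561/540800) / (1340561/135200) = 1/4
check: Δy/Fy = (860283/540800) / (860283/135200) = 1/4 ✓

α = 1/4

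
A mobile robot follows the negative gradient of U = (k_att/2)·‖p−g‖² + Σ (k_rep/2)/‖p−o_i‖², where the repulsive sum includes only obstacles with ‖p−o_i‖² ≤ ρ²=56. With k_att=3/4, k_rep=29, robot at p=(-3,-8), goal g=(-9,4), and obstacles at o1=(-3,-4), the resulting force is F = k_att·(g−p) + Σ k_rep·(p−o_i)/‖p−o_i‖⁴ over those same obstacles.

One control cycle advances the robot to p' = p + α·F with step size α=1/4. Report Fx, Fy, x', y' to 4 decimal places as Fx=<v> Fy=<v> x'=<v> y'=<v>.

F_att = 3/4·(g−p) = 3/4·(-6,12) = (-4.5000,9.0000)
o1: d²=16 ≤ ρ²=56; F_rep = 29·(0,-4)/16² = (0.0000,-0.4531)
F = F_att + ΣF_rep = (-4.5000,8.5469)
p' = p + 1/4·F = (-4.1250,-5.8633)

Fx=-4.5000 Fy=8.5469 x'=-4.1250 y'=-5.8633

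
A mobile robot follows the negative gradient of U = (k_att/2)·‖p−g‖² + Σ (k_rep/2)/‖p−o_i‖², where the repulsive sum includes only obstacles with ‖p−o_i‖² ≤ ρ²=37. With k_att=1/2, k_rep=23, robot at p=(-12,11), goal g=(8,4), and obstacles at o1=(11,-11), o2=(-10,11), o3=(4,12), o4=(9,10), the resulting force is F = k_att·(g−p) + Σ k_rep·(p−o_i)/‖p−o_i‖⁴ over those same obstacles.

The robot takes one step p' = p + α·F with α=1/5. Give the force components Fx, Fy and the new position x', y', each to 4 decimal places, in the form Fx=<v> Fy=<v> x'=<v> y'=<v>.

Fx=7.1250 Fy=-3.5000 x'=-10.5750 y'=10.3000

F_att = 1/2·(g−p) = 1/2·(20,-7) = (10.0000,-3.5000)
o1: d²=1013 > ρ²=37 → inactive
o2: d²=4 ≤ ρ²=37; F_rep = 23·(-2,0)/4² = (-2.8750,0.0000)
o3: d²=257 > ρ²=37 → inactive
o4: d²=442 > ρ²=37 → inactive
F = F_att + ΣF_rep = (7.1250,-3.5000)
p' = p + 1/5·F = (-10.5750,10.3000)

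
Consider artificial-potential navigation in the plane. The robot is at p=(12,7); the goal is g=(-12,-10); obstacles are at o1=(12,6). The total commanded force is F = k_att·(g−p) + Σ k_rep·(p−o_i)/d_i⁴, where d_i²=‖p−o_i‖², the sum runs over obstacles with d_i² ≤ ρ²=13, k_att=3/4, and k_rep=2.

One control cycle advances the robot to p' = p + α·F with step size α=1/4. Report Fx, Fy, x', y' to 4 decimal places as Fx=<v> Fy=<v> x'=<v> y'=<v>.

F_att = 3/4·(g−p) = 3/4·(-24,-17) = (-18.0000,-12.7500)
o1: d²=1 ≤ ρ²=13; F_rep = 2·(0,1)/1² = (0.0000,2.0000)
F = F_att + ΣF_rep = (-18.0000,-10.7500)
p' = p + 1/4·F = (7.5000,4.3125)

Fx=-18.0000 Fy=-10.7500 x'=7.5000 y'=4.3125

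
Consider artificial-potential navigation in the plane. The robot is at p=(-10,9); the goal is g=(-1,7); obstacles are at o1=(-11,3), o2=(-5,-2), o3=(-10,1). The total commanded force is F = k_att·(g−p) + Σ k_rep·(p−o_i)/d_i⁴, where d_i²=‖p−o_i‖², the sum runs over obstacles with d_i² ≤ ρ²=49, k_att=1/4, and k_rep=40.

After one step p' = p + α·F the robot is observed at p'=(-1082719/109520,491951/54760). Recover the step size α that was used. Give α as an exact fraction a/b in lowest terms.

α = 1/20

F_att = 1/4·(g−p) = 1/4·(9,-2) = (2.2500,-0.5000)
o1: d²=37 ≤ ρ²=49; F_rep = 40·(1,6)/37² = (0.0292,0.1753)
o2: d²=146 > ρ²=49 → inactive
o3: d²=64 > ρ²=49 → inactive
F = F_att + ΣF_rep = (2.2792,-0.3247)
Δp = p'−p = (0.1140,-0.0162); α = Δx/Fx = (12481/109520) / (12481/5476) = 1/20
check: Δy/Fy = (-889/54760) / (-889/2738) = 1/20 ✓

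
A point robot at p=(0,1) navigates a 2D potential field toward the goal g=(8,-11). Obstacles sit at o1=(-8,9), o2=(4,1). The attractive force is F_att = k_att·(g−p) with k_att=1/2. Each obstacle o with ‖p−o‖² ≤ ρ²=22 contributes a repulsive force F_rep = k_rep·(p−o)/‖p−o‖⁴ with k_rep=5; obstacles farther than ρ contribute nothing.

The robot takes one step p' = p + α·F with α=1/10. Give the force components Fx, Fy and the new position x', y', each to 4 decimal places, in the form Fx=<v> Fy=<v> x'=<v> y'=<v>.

F_att = 1/2·(g−p) = 1/2·(8,-12) = (4.0000,-6.0000)
o1: d²=128 > ρ²=22 → inactive
o2: d²=16 ≤ ρ²=22; F_rep = 5·(-4,0)/16² = (-0.0781,0.0000)
F = F_att + ΣF_rep = (3.9219,-6.0000)
p' = p + 1/10·F = (0.3922,0.4000)

Fx=3.9219 Fy=-6.0000 x'=0.3922 y'=0.4000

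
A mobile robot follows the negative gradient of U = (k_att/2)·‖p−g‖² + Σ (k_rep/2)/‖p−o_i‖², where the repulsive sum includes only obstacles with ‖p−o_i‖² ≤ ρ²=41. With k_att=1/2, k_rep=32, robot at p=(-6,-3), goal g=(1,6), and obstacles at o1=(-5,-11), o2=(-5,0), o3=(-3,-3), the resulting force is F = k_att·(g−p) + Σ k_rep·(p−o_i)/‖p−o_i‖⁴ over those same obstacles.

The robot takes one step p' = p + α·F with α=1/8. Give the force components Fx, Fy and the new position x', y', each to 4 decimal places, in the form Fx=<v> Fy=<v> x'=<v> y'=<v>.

F_att = 1/2·(g−p) = 1/2·(7,9) = (3.5000,4.5000)
o1: d²=65 > ρ²=41 → inactive
o2: d²=10 ≤ ρ²=41; F_rep = 32·(-1,-3)/10² = (-0.3200,-0.9600)
o3: d²=9 ≤ ρ²=41; F_rep = 32·(-3,0)/9² = (-1.1852,0.0000)
F = F_att + ΣF_rep = (1.9948,3.5400)
p' = p + 1/8·F = (-5.7506,-2.5575)

Fx=1.9948 Fy=3.5400 x'=-5.7506 y'=-2.5575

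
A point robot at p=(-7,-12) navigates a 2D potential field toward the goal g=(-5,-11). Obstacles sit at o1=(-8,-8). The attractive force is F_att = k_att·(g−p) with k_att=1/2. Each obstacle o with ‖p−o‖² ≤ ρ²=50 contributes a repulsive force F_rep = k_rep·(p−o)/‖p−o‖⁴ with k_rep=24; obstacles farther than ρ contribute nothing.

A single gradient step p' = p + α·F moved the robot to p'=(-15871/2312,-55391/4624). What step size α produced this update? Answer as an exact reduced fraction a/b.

α = 1/8

F_att = 1/2·(g−p) = 1/2·(2,1) = (1.0000,0.5000)
o1: d²=17 ≤ ρ²=50; F_rep = 24·(1,-4)/17² = (0.0830,-0.3322)
F = F_att + ΣF_rep = (1.0830,0.1678)
Δp = p'−p = (0.1354,0.0210); α = Δx/Fx = (313/2312) / (313/289) = 1/8
check: Δy/Fy = (97/4624) / (97/578) = 1/8 ✓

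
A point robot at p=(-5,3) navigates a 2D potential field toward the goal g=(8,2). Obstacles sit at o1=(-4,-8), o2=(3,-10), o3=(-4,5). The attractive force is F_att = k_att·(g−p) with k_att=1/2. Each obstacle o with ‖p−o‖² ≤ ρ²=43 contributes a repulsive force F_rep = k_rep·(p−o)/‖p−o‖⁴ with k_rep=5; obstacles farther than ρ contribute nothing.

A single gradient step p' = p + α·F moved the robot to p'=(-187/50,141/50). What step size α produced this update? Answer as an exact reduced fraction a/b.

α = 1/5

F_att = 1/2·(g−p) = 1/2·(13,-1) = (6.5000,-0.5000)
o1: d²=122 > ρ²=43 → inactive
o2: d²=233 > ρ²=43 → inactive
o3: d²=5 ≤ ρ²=43; F_rep = 5·(-1,-2)/5² = (-0.2000,-0.4000)
F = F_att + ΣF_rep = (6.3000,-0.9000)
Δp = p'−p = (1.2600,-0.1800); α = Δx/Fx = (63/50) / (63/10) = 1/5
check: Δy/Fy = (-9/50) / (-9/10) = 1/5 ✓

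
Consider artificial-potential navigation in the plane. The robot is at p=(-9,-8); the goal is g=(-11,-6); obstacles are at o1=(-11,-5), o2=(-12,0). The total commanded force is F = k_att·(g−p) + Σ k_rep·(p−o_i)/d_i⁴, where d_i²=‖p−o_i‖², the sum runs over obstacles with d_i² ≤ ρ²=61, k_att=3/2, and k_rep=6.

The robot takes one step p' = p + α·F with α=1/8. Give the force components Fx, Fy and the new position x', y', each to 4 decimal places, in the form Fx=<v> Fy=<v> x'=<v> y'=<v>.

F_att = 3/2·(g−p) = 3/2·(-2,2) = (-3.0000,3.0000)
o1: d²=13 ≤ ρ²=61; F_rep = 6·(2,-3)/13² = (0.0710,-0.1065)
o2: d²=73 > ρ²=61 → inactive
F = F_att + ΣF_rep = (-2.9290,2.8935)
p' = p + 1/8·F = (-9.3661,-7.6383)

Fx=-2.9290 Fy=2.8935 x'=-9.3661 y'=-7.6383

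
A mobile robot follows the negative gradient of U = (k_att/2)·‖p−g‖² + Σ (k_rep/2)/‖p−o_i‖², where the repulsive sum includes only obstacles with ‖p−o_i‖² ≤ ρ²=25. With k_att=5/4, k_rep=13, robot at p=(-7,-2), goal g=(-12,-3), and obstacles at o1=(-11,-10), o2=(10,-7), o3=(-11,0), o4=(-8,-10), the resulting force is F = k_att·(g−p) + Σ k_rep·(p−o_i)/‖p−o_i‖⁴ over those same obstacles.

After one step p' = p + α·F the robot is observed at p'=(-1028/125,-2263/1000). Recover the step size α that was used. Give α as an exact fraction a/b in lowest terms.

α = 1/5

F_att = 5/4·(g−p) = 5/4·(-5,-1) = (-6.2500,-1.2500)
o1: d²=80 > ρ²=25 → inactive
o2: d²=314 > ρ²=25 → inactive
o3: d²=20 ≤ ρ²=25; F_rep = 13·(4,-2)/20² = (0.1300,-0.0650)
o4: d²=65 > ρ²=25 → inactive
F = F_att + ΣF_rep = (-6.1200,-1.3150)
Δp = p'−p = (-1.2240,-0.2630); α = Δx/Fx = (-153/125) / (-153/25) = 1/5
check: Δy/Fy = (-263/1000) / (-263/200) = 1/5 ✓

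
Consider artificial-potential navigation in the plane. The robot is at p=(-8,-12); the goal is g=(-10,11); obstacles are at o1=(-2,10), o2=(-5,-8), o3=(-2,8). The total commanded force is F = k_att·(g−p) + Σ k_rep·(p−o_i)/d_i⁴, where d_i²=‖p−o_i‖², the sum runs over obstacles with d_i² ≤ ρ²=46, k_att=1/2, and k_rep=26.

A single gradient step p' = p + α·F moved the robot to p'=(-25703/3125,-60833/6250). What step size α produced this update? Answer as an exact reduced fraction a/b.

F_att = 1/2·(g−p) = 1/2·(-2,23) = (-1.0000,11.5000)
o1: d²=520 > ρ²=46 → inactive
o2: d²=25 ≤ ρ²=46; F_rep = 26·(-3,-4)/25² = (-0.1248,-0.1664)
o3: d²=436 > ρ²=46 → inactive
F = F_att + ΣF_rep = (-1.1248,11.3336)
Δp = p'−p = (-0.2250,2.2667); α = Δx/Fx = (-703/3125) / (-703/625) = 1/5
check: Δy/Fy = (14167/6250) / (14167/1250) = 1/5 ✓

α = 1/5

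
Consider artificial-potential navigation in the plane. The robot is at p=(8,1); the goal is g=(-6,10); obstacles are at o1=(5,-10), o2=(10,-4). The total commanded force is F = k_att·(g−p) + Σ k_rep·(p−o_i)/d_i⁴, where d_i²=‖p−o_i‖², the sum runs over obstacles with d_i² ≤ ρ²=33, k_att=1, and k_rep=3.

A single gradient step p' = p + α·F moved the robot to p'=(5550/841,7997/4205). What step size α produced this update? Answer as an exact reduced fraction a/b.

α = 1/10

F_att = 1·(g−p) = 1·(-14,9) = (-14.0000,9.0000)
o1: d²=130 > ρ²=33 → inactive
o2: d²=29 ≤ ρ²=33; F_rep = 3·(-2,5)/29² = (-0.0071,0.0178)
F = F_att + ΣF_rep = (-14.0071,9.0178)
Δp = p'−p = (-1.4007,0.9018); α = Δx/Fx = (-1178/841) / (-11780/841) = 1/10
check: Δy/Fy = (3792/4205) / (7584/841) = 1/10 ✓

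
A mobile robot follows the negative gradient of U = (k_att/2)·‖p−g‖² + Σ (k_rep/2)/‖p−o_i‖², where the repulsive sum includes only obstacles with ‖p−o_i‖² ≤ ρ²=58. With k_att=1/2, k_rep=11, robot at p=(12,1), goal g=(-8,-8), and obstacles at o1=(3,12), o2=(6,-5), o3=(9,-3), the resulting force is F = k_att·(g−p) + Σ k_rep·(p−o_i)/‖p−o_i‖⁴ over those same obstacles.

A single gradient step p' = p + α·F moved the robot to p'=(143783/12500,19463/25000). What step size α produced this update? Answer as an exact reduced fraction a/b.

F_att = 1/2·(g−p) = 1/2·(-20,-9) = (-10.0000,-4.5000)
o1: d²=202 > ρ²=58 → inactive
o2: d²=72 > ρ²=58 → inactive
o3: d²=25 ≤ ρ²=58; F_rep = 11·(3,4)/25² = (0.0528,0.0704)
F = F_att + ΣF_rep = (-9.9472,-4.4296)
Δp = p'−p = (-0.4974,-0.2215); α = Δx/Fx = (-6217/12500) / (-6217/625) = 1/20
check: Δy/Fy = (-5537/25000) / (-5537/1250) = 1/20 ✓

α = 1/20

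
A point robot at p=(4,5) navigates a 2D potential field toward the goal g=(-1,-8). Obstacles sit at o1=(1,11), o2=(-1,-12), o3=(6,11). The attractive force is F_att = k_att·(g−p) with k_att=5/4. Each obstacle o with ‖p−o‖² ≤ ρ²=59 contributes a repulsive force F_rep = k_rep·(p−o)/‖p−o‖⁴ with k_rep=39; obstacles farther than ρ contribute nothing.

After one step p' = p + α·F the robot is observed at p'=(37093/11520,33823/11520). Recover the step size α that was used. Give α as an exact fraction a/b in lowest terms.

α = 1/8

F_att = 5/4·(g−p) = 5/4·(-5,-13) = (-6.2500,-16.2500)
o1: d²=45 ≤ ρ²=59; F_rep = 39·(3,-6)/45² = (0.0578,-0.1156)
o2: d²=314 > ρ²=59 → inactive
o3: d²=40 ≤ ρ²=59; F_rep = 39·(-2,-6)/40² = (-0.0488,-0.1462)
F = F_att + ΣF_rep = (-6.2410,-16.5118)
Δp = p'−p = (-0.7801,-2.0640); α = Δx/Fx = (-8987/11520) / (-8987/1440) = 1/8
check: Δy/Fy = (-23777/11520) / (-23777/1440) = 1/8 ✓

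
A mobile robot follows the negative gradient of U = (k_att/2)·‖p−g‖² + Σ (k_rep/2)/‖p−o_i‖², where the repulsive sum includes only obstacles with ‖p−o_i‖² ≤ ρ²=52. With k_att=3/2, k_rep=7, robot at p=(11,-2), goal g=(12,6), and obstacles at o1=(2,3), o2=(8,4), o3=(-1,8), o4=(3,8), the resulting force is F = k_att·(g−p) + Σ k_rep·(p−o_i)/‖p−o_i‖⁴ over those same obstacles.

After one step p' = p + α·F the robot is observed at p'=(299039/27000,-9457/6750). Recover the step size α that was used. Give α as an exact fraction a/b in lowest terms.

F_att = 3/2·(g−p) = 3/2·(1,8) = (1.5000,12.0000)
o1: d²=106 > ρ²=52 → inactive
o2: d²=45 ≤ ρ²=52; F_rep = 7·(3,-6)/45² = (0.0104,-0.0207)
o3: d²=244 > ρ²=52 → inactive
o4: d²=164 > ρ²=52 → inactive
F = F_att + ΣF_rep = (1.5104,11.9793)
Δp = p'−p = (0.0755,0.5990); α = Δx/Fx = (2039/27000) / (2039/1350) = 1/20
check: Δy/Fy = (4043/6750) / (8086/675) = 1/20 ✓

α = 1/20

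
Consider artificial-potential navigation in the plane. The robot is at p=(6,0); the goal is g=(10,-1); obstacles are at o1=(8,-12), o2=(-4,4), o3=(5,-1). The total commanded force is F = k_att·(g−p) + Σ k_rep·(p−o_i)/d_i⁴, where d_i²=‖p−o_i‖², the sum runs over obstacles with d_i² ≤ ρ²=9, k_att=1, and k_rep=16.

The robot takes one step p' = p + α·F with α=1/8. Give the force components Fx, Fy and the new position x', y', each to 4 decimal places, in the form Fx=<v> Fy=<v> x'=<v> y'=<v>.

F_att = 1·(g−p) = 1·(4,-1) = (4.0000,-1.0000)
o1: d²=148 > ρ²=9 → inactive
o2: d²=116 > ρ²=9 → inactive
o3: d²=2 ≤ ρ²=9; F_rep = 16·(1,1)/2² = (4.0000,4.0000)
F = F_att + ΣF_rep = (8.0000,3.0000)
p' = p + 1/8·F = (7.0000,0.3750)

Fx=8.0000 Fy=3.0000 x'=7.0000 y'=0.3750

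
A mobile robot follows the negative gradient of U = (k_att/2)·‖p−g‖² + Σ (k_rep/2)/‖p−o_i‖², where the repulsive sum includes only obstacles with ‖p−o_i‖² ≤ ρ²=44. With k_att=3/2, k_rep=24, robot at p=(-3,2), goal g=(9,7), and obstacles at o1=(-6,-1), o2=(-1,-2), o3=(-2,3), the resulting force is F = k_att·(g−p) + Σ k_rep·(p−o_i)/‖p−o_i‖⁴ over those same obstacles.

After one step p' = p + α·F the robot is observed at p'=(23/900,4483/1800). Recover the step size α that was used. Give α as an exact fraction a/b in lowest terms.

α = 1/4

F_att = 3/2·(g−p) = 3/2·(12,5) = (18.0000,7.5000)
o1: d²=18 ≤ ρ²=44; F_rep = 24·(3,3)/18² = (0.2222,0.2222)
o2: d²=20 ≤ ρ²=44; F_rep = 24·(-2,4)/20² = (-0.1200,0.2400)
o3: d²=2 ≤ ρ²=44; F_rep = 24·(-1,-1)/2² = (-6.0000,-6.0000)
F = F_att + ΣF_rep = (12.1022,1.9622)
Δp = p'−p = (3.0256,0.4906); α = Δx/Fx = (2723/900) / (2723/225) = 1/4
check: Δy/Fy = (883/1800) / (883/450) = 1/4 ✓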